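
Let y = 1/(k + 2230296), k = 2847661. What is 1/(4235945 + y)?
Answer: 5077957/21509946564366 ≈ 2.3607e-7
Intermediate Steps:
y = 1/5077957 (y = 1/(2847661 + 2230296) = 1/5077957 ≈ 1.9693e-7)
1/(4235945 + y) = 1/(4235945 + 1/5077957) = 1/(21509946564366/5077957) = 5077957/21509946564366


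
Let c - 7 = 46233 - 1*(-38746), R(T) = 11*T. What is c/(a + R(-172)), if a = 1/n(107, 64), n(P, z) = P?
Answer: -9093502/202443 ≈ -44.919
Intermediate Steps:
c = 84986 (c = 7 + (46233 - 1*(-38746)) = 7 + (46233 + 38746) = 7 + 84979 = 84986)
a = 1/107 ≈ 0.0093458
c/(a + R(-172)) = 84986/(1/107 + 11*(-172)) = 84986/(1/107 - 1892) = 84986/(-202443/107) = 84986*(-107/202443) = -9093502/202443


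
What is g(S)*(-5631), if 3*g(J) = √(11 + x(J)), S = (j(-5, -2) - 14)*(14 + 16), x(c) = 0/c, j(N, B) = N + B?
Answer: -1877*√11 ≈ -6225.3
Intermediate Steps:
j(N, B) = B + N
x(c) = 0
S = -630 (S = ((-2 - 5) - 14)*(14 + 16) = (-7 - 14)*30 = -21*30 = -630)
g(J) = √11/3 (g(J) = √(11 + 0)/3 = √11/3)
g(S)*(-5631) = (√11/3)*(-5631) = -1877*√11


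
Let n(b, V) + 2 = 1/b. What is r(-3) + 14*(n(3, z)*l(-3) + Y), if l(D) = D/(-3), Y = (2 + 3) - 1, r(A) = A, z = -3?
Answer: 89/3 ≈ 29.667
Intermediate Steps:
Y = 4 (Y = 5 - 1 = 4)
l(D) = -D/3 (l(D) = D*(-⅓) = -D/3)
n(b, V) = -2 + 1/b
r(-3) + 14*(n(3, z)*l(-3) + Y) = -3 + 14*((-2 + 1/3)*(-⅓*(-3)) + 4) = -3 + 14*((-2 + ⅓)*1 + 4) = -3 + 14*(-5/3*1 + 4) = -3 + 14*(-5/3 + 4) = -3 + 14*(7/3) = -3 + 98/3 = 89/3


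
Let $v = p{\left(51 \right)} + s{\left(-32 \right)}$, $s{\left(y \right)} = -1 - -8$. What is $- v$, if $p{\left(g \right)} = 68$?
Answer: $-75$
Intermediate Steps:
$s{\left(y \right)} = 7$ ($s{\left(y \right)} = -1 + 8 = 7$)
$v = 75$ ($v = 68 + 7 = 75$)
$- v = \left(-1\right) 75 = -75$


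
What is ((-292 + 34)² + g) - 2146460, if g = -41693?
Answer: -2121589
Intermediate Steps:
((-292 + 34)² + g) - 2146460 = ((-292 + 34)² - 41693) - 2146460 = ((-258)² - 41693) - 2146460 = (66564 - 41693) - 2146460 = 24871 - 2146460 = -2121589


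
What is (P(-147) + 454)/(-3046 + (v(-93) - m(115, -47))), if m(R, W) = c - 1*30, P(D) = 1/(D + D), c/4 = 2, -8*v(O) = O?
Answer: -533900/3542553 ≈ -0.15071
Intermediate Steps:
v(O) = -O/8
c = 8 (c = 4*2 = 8)
P(D) = 1/(2*D)
m(R, W) = -22 (m(R, W) = 8 - 1*30 = 8 - 30 = -22)
(P(-147) + 454)/(-3046 + (v(-93) - m(115, -47))) = ((½)/(-147) + 454)/(-3046 + (-⅛*(-93) - 1*(-22))) = ((½)*(-1/147) + 454)/(-3046 + (93/8 + 22)) = (-1/294 + 454)/(-3046 + 269/8) = 133475/(294*(-24099/8)) = (133475/294)*(-8/24099) = -533900/3542553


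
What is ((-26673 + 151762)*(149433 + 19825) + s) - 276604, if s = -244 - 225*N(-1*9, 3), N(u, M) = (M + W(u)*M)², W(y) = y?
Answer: 21171907514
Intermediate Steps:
N(u, M) = (M + M*u)² (N(u, M) = (M + u*M)² = (M + M*u)²)
s = -129844 (s = -244 - 225*3²*(1 - 1*9)² = -244 - 2025*(1 - 9)² = -244 - 2025*(-8)² = -244 - 2025*64 = -244 - 225*576 = -244 - 129600 = -129844)
((-26673 + 151762)*(149433 + 19825) + s) - 276604 = ((-26673 + 151762)*(149433 + 19825) - 129844) - 276604 = (125089*169258 - 129844) - 276604 = (21172313962 - 129844) - 276604 = 21172184118 - 276604 = 21171907514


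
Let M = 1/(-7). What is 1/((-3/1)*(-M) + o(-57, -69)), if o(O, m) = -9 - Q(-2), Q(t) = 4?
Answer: -7/94 ≈ -0.074468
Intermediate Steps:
M = -⅐ ≈ -0.14286
o(O, m) = -13 (o(O, m) = -9 - 1*4 = -9 - 4 = -13)
1/((-3/1)*(-M) + o(-57, -69)) = 1/((-3/1)*(-1*(-⅐)) - 13) = 1/((1*(-3))*(⅐) - 13) = 1/(-3*⅐ - 13) = 1/(-3/7 - 13) = 1/(-94/7) = -7/94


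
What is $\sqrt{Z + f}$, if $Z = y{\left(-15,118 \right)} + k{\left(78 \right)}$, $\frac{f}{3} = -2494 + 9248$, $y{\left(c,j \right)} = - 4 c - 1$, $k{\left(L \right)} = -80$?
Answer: $3 \sqrt{2249} \approx 142.27$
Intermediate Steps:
$y{\left(c,j \right)} = -1 - 4 c$
$f = 20262$ ($f = 3 \left(-2494 + 9248\right) = 3 \cdot 6754 = 20262$)
$Z = -21$ ($Z = \left(-1 - -60\right) - 80 = \left(-1 + 60\right) - 80 = 59 - 80 = -21$)
$\sqrt{Z + f} = \sqrt{-21 + 20262} = \sqrt{20241} = 3 \sqrt{2249}$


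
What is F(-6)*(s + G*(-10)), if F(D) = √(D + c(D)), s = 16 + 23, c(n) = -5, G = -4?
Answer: 79*I*√11 ≈ 262.01*I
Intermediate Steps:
s = 39
F(D) = √(-5 + D) (F(D) = √(D - 5) = √(-5 + D))
F(-6)*(s + G*(-10)) = √(-5 - 6)*(39 - 4*(-10)) = √(-11)*(39 + 40) = (I*√11)*79 = 79*I*√11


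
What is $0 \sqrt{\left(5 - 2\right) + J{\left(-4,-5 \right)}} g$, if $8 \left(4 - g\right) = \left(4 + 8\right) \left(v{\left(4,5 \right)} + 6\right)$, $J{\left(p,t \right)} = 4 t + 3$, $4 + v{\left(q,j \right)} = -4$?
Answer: $0$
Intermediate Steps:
$v{\left(q,j \right)} = -8$ ($v{\left(q,j \right)} = -4 - 4 = -8$)
$J{\left(p,t \right)} = 3 + 4 t$
$g = 7$ ($g = 4 - \frac{\left(4 + 8\right) \left(-8 + 6\right)}{8} = 4 - \frac{12 \left(-2\right)}{8} = 4 - -3 = 4 + 3 = 7$)
$0 \sqrt{\left(5 - 2\right) + J{\left(-4,-5 \right)}} g = 0 \sqrt{\left(5 - 2\right) + \left(3 + 4 \left(-5\right)\right)} 7 = 0 \sqrt{\left(5 - 2\right) + \left(3 - 20\right)} 7 = 0 \sqrt{3 - 17} \cdot 7 = 0 \sqrt{-14} \cdot 7 = 0 i \sqrt{14} \cdot 7 = 0 \cdot 7 = 0$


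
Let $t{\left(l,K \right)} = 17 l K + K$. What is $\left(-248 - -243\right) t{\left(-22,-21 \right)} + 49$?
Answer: $-39116$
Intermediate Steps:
$t{\left(l,K \right)} = K + 17 K l$ ($t{\left(l,K \right)} = 17 K l + K = K + 17 K l$)
$\left(-248 - -243\right) t{\left(-22,-21 \right)} + 49 = \left(-248 - -243\right) \left(- 21 \left(1 + 17 \left(-22\right)\right)\right) + 49 = \left(-248 + 243\right) \left(- 21 \left(1 - 374\right)\right) + 49 = - 5 \left(\left(-21\right) \left(-373\right)\right) + 49 = \left(-5\right) 7833 + 49 = -39165 + 49 = -39116$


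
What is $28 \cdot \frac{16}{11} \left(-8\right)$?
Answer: $- \frac{3584}{11} \approx -325.82$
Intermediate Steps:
$28 \cdot \frac{16}{11} \left(-8\right) = \frac{448}{11} \left(-8\right) = - \frac{3584}{11}$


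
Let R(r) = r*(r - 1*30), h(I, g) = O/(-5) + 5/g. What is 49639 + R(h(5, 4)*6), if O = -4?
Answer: 4942129/100 ≈ 49421.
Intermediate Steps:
h(I, g) = ⅘ + 5/g (h(I, g) = -4/(-5) + 5/g = -4*(-⅕) + 5/g = ⅘ + 5/g)
R(r) = r*(-30 + r) (R(r) = r*(r - 30) = r*(-30 + r))
49639 + R(h(5, 4)*6) = 49639 + ((⅘ + 5/4)*6)*(-30 + (⅘ + 5/4)*6) = 49639 + ((41/20)*6)*(-30 + (41/20)*6) = 49639 + 123*(-30 + 123/10)/10 = 49639 + (123/10)*(-177/10) = 49639 - 21771/100 = 4942129/100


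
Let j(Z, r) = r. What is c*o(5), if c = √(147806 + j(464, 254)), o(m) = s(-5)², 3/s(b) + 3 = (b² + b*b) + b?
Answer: √37015/98 ≈ 1.9632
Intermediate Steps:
s(b) = 3/(-3 + b + 2*b²) (s(b) = 3/(-3 + ((b² + b*b) + b)) = 3/(-3 + ((b² + b²) + b)) = 3/(-3 + (2*b² + b)) = 3/(-3 + (b + 2*b²)) = 3/(-3 + b + 2*b²))
o(m) = 1/196 (o(m) = (3/(-3 - 5 + 2*(-5)²))² = (3/(-3 - 5 + 2*25))² = (3/(-3 - 5 + 50))² = (3/42)² = (3*(1/42))² = (1/14)² = 1/196)
c = 2*√37015 (c = √(147806 + 254) = √148060 = 2*√37015 ≈ 384.79)
c*o(5) = (2*√37015)*(1/196) = √37015/98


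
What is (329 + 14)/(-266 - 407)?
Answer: -343/673 ≈ -0.50966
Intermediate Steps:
(329 + 14)/(-266 - 407) = 343/(-673) = 343*(-1/673) = -343/673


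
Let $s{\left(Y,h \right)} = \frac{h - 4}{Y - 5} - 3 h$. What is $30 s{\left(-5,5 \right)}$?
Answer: $-453$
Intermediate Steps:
$s{\left(Y,h \right)} = - 3 h + \frac{-4 + h}{-5 + Y}$ ($s{\left(Y,h \right)} = \frac{-4 + h}{-5 + Y} - 3 h = - 3 h + \frac{-4 + h}{-5 + Y}$)
$30 s{\left(-5,5 \right)} = 30 \frac{-4 + 16 \cdot 5 - \left(-15\right) 5}{-5 - 5} = 30 \frac{-4 + 80 + 75}{-10} = 30 \left(\left(- \frac{1}{10}\right) 151\right) = 30 \left(- \frac{151}{10}\right) = -453$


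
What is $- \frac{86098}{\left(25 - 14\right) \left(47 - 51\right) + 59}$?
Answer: $- \frac{86098}{15} \approx -5739.9$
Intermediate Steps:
$- \frac{86098}{\left(25 - 14\right) \left(47 - 51\right) + 59} = - \frac{86098}{11 \left(47 - 51\right) + 59} = - \frac{86098}{11 \left(-4\right) + 59} = - \frac{86098}{-44 + 59} = - \frac{86098}{15}$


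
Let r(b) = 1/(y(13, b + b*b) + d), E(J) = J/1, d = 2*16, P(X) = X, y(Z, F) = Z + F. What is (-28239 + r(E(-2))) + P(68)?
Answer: -1324036/47 ≈ -28171.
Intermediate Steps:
y(Z, F) = F + Z
d = 32
E(J) = J (E(J) = J*1 = J)
r(b) = 1/(45 + b + b**2) (r(b) = 1/(((b + b*b) + 13) + 32) = 1/(((b + b**2) + 13) + 32) = 1/((13 + b + b**2) + 32) = 1/(45 + b + b**2))
(-28239 + r(E(-2))) + P(68) = (-28239 + 1/(45 - 2*(1 - 2))) + 68 = (-28239 + 1/(45 - 2*(-1))) + 68 = (-28239 + 1/(45 + 2)) + 68 = (-28239 + 1/47) + 68 = -1327232/47 + 68 = -1324036/47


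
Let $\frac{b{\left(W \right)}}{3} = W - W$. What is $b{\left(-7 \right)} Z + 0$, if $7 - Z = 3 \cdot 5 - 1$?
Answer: $0$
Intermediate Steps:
$b{\left(W \right)} = 0$ ($b{\left(W \right)} = 3 \left(W - W\right) = 3 \cdot 0 = 0$)
$Z = -7$ ($Z = 7 - \left(3 \cdot 5 - 1\right) = 7 - \left(15 - 1\right) = 7 - 14 = -7$)
$b{\left(-7 \right)} Z + 0 = 0 \left(-7\right) + 0 = 0 + 0 = 0$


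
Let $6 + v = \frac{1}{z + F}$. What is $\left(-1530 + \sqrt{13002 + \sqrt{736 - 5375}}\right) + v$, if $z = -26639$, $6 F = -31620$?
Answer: $- \frac{49012225}{31909} + \sqrt{13002 + i \sqrt{4639}} \approx -1422.0 + 0.29866 i$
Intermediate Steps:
$F = -5270$ ($F = \frac{1}{6} \left(-31620\right) = -5270$)
$v = - \frac{191455}{31909}$ ($v = -6 + \frac{1}{-26639 - 5270} = -6 + \frac{1}{-31909} = -6 - \frac{1}{31909} = - \frac{191455}{31909} \approx -6.0$)
$\left(-1530 + \sqrt{13002 + \sqrt{736 - 5375}}\right) + v = \left(-1530 + \sqrt{13002 + \sqrt{736 - 5375}}\right) - \frac{191455}{31909} = \left(-1530 + \sqrt{13002 + \sqrt{-4639}}\right) - \frac{191455}{31909} = \left(-1530 + \sqrt{13002 + i \sqrt{4639}}\right) - \frac{191455}{31909} = - \frac{49012225}{31909} + \sqrt{13002 + i \sqrt{4639}}$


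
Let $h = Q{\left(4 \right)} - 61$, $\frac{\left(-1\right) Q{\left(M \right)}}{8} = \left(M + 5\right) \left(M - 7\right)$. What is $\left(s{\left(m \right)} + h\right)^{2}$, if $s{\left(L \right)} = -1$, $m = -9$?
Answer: $23716$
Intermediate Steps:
$Q{\left(M \right)} = - 8 \left(-7 + M\right) \left(5 + M\right)$ ($Q{\left(M \right)} = - 8 \left(M + 5\right) \left(M - 7\right) = - 8 \left(5 + M\right) \left(-7 + M\right) = - 8 \left(-7 + M\right) \left(5 + M\right)$)
$h = 155$ ($h = \left(280 - 8 \cdot 4^{2} + 16 \cdot 4\right) - 61 = \left(280 - 128 + 64\right) - 61 = 216 - 61 = 155$)
$\left(s{\left(m \right)} + h\right)^{2} = \left(-1 + 155\right)^{2} = 154^{2} = 23716$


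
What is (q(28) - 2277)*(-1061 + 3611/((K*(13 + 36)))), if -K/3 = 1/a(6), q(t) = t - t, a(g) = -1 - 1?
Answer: 112897455/49 ≈ 2.3040e+6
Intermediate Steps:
a(g) = -2
q(t) = 0
K = 3/2 (K = -3/(-2) = -3*(-1/2) = 3/2 ≈ 1.5000)
(q(28) - 2277)*(-1061 + 3611/((K*(13 + 36)))) = (0 - 2277)*(-1061 + 3611/((3*(13 + 36)/2))) = -2277*(-1061 + 3611/(((3/2)*49))) = -2277*(-1061 + 3611/(147/2)) = -2277*(-1061 + 3611*(2/147)) = -2277*(-1061 + 7222/147) = -2277*(-148745/147) = 112897455/49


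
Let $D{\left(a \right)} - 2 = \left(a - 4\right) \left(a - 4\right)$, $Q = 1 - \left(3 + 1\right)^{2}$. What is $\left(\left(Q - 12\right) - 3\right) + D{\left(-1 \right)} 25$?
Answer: $645$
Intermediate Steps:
$Q = -15$ ($Q = 1 - 4^{2} = 1 - 16 = -15$)
$D{\left(a \right)} = 2 + \left(-4 + a\right)^{2}$ ($D{\left(a \right)} = 2 + \left(a - 4\right) \left(a - 4\right) = 2 + \left(-4 + a\right) \left(-4 + a\right) = 2 + \left(-4 + a\right)^{2}$)
$\left(\left(Q - 12\right) - 3\right) + D{\left(-1 \right)} 25 = \left(\left(-15 - 12\right) - 3\right) + \left(2 + \left(-4 - 1\right)^{2}\right) 25 = \left(-27 - 3\right) + \left(2 + \left(-5\right)^{2}\right) 25 = -30 + \left(2 + 25\right) 25 = -30 + 27 \cdot 25 = -30 + 675 = 645$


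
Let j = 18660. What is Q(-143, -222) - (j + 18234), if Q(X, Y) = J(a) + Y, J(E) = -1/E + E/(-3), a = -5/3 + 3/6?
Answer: -4676459/126 ≈ -37115.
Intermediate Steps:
a = -7/6 (a = -5*1/3 + 3*(1/6) = -5/3 + 1/2 = -7/6 ≈ -1.1667)
J(E) = -1/E - E/3 (J(E) = -1/E + E*(-1/3) = -1/E - E/3)
Q(X, Y) = 157/126 + Y (Q(X, Y) = (-1/(-7/6) - 1/3*(-7/6)) + Y = (-1*(-6/7) + 7/18) + Y = (6/7 + 7/18) + Y = 157/126 + Y)
Q(-143, -222) - (j + 18234) = (157/126 - 222) - (18660 + 18234) = -27815/126 - 1*36894 = -27815/126 - 36894 = -4676459/126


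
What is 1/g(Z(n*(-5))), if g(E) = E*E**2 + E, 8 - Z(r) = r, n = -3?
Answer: -1/350 ≈ -0.0028571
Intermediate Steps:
Z(r) = 8 - r
g(E) = E + E**3 (g(E) = E**3 + E = E + E**3)
1/g(Z(n*(-5))) = 1/((8 - (-3)*(-5)) + (8 - (-3)*(-5))**3) = 1/((8 - 1*15) + (8 - 1*15)**3) = 1/((8 - 15) + (8 - 15)**3) = 1/(-7 + (-7)**3) = 1/(-7 - 343) = 1/(-350) = -1/350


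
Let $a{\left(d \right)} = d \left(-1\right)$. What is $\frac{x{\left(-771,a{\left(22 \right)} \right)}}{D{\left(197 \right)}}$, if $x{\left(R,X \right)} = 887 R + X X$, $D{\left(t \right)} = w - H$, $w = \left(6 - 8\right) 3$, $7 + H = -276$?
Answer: $- \frac{683393}{277} \approx -2467.1$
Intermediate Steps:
$H = -283$ ($H = -7 - 276 = -283$)
$w = -6$ ($w = \left(-2\right) 3 = -6$)
$a{\left(d \right)} = - d$
$D{\left(t \right)} = 277$ ($D{\left(t \right)} = -6 - -283 = -6 + 283 = 277$)
$x{\left(R,X \right)} = X^{2} + 887 R$ ($x{\left(R,X \right)} = 887 R + X^{2} = X^{2} + 887 R$)
$\frac{x{\left(-771,a{\left(22 \right)} \right)}}{D{\left(197 \right)}} = \frac{\left(\left(-1\right) 22\right)^{2} + 887 \left(-771\right)}{277} = \left(\left(-22\right)^{2} - 683877\right) \frac{1}{277} = \left(484 - 683877\right) \frac{1}{277} = \left(-683393\right) \frac{1}{277} = - \frac{683393}{277}$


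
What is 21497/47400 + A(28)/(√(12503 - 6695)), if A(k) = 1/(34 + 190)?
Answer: 21497/47400 + √3/29568 ≈ 0.45358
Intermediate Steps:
A(k) = 1/224
21497/47400 + A(28)/(√(12503 - 6695)) = 21497/47400 + 1/(224*(√(12503 - 6695))) = 21497*(1/47400) + 1/(224*(√5808)) = 21497/47400 + 1/(224*((44*√3))) = 21497/47400 + (√3/132)/224 = 21497/47400 + √3/29568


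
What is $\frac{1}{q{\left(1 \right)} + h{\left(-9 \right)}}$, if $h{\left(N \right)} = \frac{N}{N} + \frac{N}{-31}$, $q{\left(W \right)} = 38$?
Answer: $\frac{31}{1218} \approx 0.025452$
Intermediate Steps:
$h{\left(N \right)} = 1 - \frac{N}{31}$ ($h{\left(N \right)} = 1 + N \left(- \frac{1}{31}\right) = 1 - \frac{N}{31}$)
$\frac{1}{q{\left(1 \right)} + h{\left(-9 \right)}} = \frac{1}{38 + \left(1 - - \frac{9}{31}\right)} = \frac{1}{38 + \left(1 + \frac{9}{31}\right)} = \frac{1}{38 + \frac{40}{31}} = \frac{1}{\frac{1218}{31}} = \frac{31}{1218}$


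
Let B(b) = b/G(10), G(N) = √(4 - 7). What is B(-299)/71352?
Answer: 299*I*√3/214056 ≈ 0.0024194*I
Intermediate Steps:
G(N) = I*√3 (G(N) = √(-3) = I*√3)
B(b) = -I*b*√3/3 (B(b) = b/((I*√3)) = b*(-I*√3/3) = -I*b*√3/3)
B(-299)/71352 = -⅓*I*(-299)*√3/71352 = (299*I*√3/3)*(1/71352) = 299*I*√3/214056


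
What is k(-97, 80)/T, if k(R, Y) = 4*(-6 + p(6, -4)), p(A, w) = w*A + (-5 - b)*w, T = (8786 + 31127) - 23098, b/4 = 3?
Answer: 8/885 ≈ 0.0090396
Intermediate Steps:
b = 12 (b = 4*3 = 12)
T = 16815 (T = 39913 - 23098 = 16815)
p(A, w) = -17*w + A*w (p(A, w) = w*A + (-5 - 1*12)*w = A*w + (-5 - 12)*w = A*w - 17*w = -17*w + A*w)
k(R, Y) = 152 (k(R, Y) = 4*(-6 - 4*(-17 + 6)) = 4*(-6 - 4*(-11)) = 4*(-6 + 44) = 4*38 = 152)
k(-97, 80)/T = 152/16815 = 152*(1/16815) = 8/885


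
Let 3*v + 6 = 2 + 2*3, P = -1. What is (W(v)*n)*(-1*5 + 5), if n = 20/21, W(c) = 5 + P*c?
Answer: 0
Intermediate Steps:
v = ⅔ (v = -2 + (2 + 2*3)/3 = -2 + (2 + 6)/3 = -2 + (⅓)*8 = -2 + 8/3 = ⅔ ≈ 0.66667)
W(c) = 5 - c
n = 20/21 (n = 20*(1/21) = 20/21 ≈ 0.95238)
(W(v)*n)*(-1*5 + 5) = ((5 - 1*⅔)*(20/21))*(-1*5 + 5) = ((5 - ⅔)*(20/21))*(-5 + 5) = ((13/3)*(20/21))*0 = (260/63)*0 = 0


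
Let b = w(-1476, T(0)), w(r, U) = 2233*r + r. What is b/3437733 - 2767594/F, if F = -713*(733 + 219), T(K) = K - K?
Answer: 1212677350403/388908442468 ≈ 3.1182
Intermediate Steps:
T(K) = 0
F = -678776 (F = -713*952 = -678776)
w(r, U) = 2234*r
b = -3297384 (b = 2234*(-1476) = -3297384)
b/3437733 - 2767594/F = -3297384/3437733 - 2767594/(-678776) = -3297384*1/3437733 - 2767594*(-1/678776) = -1099128/1145911 + 1383797/339388 = 1212677350403/388908442468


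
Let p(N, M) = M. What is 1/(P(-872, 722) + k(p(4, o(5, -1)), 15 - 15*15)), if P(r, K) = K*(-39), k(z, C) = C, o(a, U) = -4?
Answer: -1/28368 ≈ -3.5251e-5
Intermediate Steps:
P(r, K) = -39*K
1/(P(-872, 722) + k(p(4, o(5, -1)), 15 - 15*15)) = 1/(-39*722 + (15 - 15*15)) = 1/(-28158 + (15 - 225)) = 1/(-28158 - 210) = 1/(-28368) = -1/28368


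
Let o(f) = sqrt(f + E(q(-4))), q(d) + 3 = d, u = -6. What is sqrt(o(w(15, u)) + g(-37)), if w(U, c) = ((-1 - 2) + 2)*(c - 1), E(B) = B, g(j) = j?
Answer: I*sqrt(37) ≈ 6.0828*I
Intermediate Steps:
q(d) = -3 + d
w(U, c) = 1 - c (w(U, c) = (-3 + 2)*(-1 + c) = -(-1 + c) = 1 - c)
o(f) = sqrt(-7 + f) (o(f) = sqrt(f + (-3 - 4)) = sqrt(f - 7) = sqrt(-7 + f))
sqrt(o(w(15, u)) + g(-37)) = sqrt(sqrt(-7 + (1 - 1*(-6))) - 37) = sqrt(sqrt(-7 + (1 + 6)) - 37) = sqrt(sqrt(-7 + 7) - 37) = sqrt(sqrt(0) - 37) = sqrt(0 - 37) = sqrt(-37) = I*sqrt(37)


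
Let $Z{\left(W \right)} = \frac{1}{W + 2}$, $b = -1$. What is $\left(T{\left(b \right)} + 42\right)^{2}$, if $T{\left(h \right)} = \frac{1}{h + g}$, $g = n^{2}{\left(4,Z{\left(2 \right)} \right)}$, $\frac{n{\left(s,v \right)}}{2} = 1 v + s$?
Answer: $\frac{143376676}{81225} \approx 1765.2$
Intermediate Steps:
$Z{\left(W \right)} = \frac{1}{2 + W}$
$n{\left(s,v \right)} = 2 s + 2 v$ ($n{\left(s,v \right)} = 2 \left(1 v + s\right) = 2 \left(v + s\right) = 2 \left(s + v\right) = 2 s + 2 v$)
$g = \frac{289}{4}$ ($g = \left(2 \cdot 4 + \frac{2}{2 + 2}\right)^{2} = \left(8 + \frac{2}{4}\right)^{2} = \left(8 + 2 \cdot \frac{1}{4}\right)^{2} = \left(8 + \frac{1}{2}\right)^{2} = \left(\frac{17}{2}\right)^{2} = \frac{289}{4} \approx 72.25$)
$T{\left(h \right)} = \frac{1}{\frac{289}{4} + h}$ ($T{\left(h \right)} = \frac{1}{h + \frac{289}{4}} = \frac{1}{\frac{289}{4} + h}$)
$\left(T{\left(b \right)} + 42\right)^{2} = \left(\frac{4}{289 + 4 \left(-1\right)} + 42\right)^{2} = \left(\frac{4}{289 - 4} + 42\right)^{2} = \left(\frac{4}{285} + 42\right)^{2} = \left(\frac{11974}{285}\right)^{2} = \frac{143376676}{81225}$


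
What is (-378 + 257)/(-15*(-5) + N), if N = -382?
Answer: 121/307 ≈ 0.39414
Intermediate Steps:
(-378 + 257)/(-15*(-5) + N) = (-378 + 257)/(-15*(-5) - 382) = -121/(75 - 382) = -121/(-307) = -121*(-1/307) = 121/307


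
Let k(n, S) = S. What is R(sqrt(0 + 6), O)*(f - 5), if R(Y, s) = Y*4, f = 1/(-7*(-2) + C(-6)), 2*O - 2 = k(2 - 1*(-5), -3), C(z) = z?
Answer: -39*sqrt(6)/2 ≈ -47.765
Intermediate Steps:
O = -1/2 (O = 1 + (1/2)*(-3) = 1 - 3/2 = -1/2 ≈ -0.50000)
f = 1/8 (f = 1/(-7*(-2) - 6) = 1/(14 - 6) = 1/8 ≈ 0.12500)
R(Y, s) = 4*Y
R(sqrt(0 + 6), O)*(f - 5) = (4*sqrt(0 + 6))*(1/8 - 5) = (4*sqrt(6))*(-39/8) = -39*sqrt(6)/2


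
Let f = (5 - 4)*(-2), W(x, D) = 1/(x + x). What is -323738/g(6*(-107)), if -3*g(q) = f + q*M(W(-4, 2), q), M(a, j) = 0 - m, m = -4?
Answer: -485607/1285 ≈ -377.90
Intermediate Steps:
W(x, D) = 1/(2*x)
M(a, j) = 4 (M(a, j) = 0 - 1*(-4) = 0 + 4 = 4)
f = -2 (f = 1*(-2) = -2)
g(q) = ⅔ - 4*q/3 (g(q) = -(-2 + q*4)/3 = -(-2 + 4*q)/3 = ⅔ - 4*q/3)
-323738/g(6*(-107)) = -323738/(⅔ - 8*(-107)) = -323738/(⅔ - 4/3*(-642)) = -323738/(⅔ + 856) = -323738/2570/3 = -323738*3/2570 = -485607/1285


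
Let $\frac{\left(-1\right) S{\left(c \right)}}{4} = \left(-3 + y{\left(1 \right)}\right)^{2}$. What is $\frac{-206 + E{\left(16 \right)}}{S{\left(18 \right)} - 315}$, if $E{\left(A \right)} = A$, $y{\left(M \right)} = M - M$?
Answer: $\frac{190}{351} \approx 0.54131$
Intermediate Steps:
$y{\left(M \right)} = 0$
$S{\left(c \right)} = -36$ ($S{\left(c \right)} = - 4 \left(-3 + 0\right)^{2} = - 4 \left(-3\right)^{2} = \left(-4\right) 9 = -36$)
$\frac{-206 + E{\left(16 \right)}}{S{\left(18 \right)} - 315} = \frac{-206 + 16}{-36 - 315} = - \frac{190}{-351} = \left(-190\right) \left(- \frac{1}{351}\right) = \frac{190}{351}$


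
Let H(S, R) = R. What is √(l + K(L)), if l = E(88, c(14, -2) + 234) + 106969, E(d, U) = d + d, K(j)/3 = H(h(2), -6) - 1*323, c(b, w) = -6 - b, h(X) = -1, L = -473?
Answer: √106158 ≈ 325.82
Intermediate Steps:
K(j) = -987 (K(j) = 3*(-6 - 1*323) = 3*(-6 - 323) = 3*(-329) = -987)
E(d, U) = 2*d
l = 107145 (l = 2*88 + 106969 = 176 + 106969 = 107145)
√(l + K(L)) = √(107145 - 987) = √106158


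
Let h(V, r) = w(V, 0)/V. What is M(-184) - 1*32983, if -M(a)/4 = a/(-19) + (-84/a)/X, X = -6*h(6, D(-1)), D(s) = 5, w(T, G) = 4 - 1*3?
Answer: -14429701/437 ≈ -33020.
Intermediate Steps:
w(T, G) = 1 (w(T, G) = 4 - 3 = 1)
h(V, r) = 1/V
X = -1 (X = -6/6 = -6*⅙ = -1)
M(a) = -336/a + 4*a/19 (M(a) = -4*(a/(-19) - 84/a/(-1)) = -4*(a*(-1/19) - 84/a*(-1)) = -4*(-a/19 + 84/a) = -4*(84/a - a/19) = -336/a + 4*a/19)
M(-184) - 1*32983 = (-336/(-184) + (4/19)*(-184)) - 1*32983 = (-336*(-1/184) - 736/19) - 32983 = (42/23 - 736/19) - 32983 = -16130/437 - 32983 = -14429701/437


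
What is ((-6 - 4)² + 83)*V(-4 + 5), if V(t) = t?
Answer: 183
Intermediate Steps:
((-6 - 4)² + 83)*V(-4 + 5) = ((-6 - 4)² + 83)*(-4 + 5) = ((-10)² + 83)*1 = (100 + 83)*1 = 183*1 = 183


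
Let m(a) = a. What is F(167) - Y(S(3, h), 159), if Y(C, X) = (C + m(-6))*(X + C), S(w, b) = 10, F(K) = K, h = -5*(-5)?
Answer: -509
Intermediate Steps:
h = 25
Y(C, X) = (-6 + C)*(C + X) (Y(C, X) = (C - 6)*(X + C) = (-6 + C)*(C + X))
F(167) - Y(S(3, h), 159) = 167 - (10² - 6*10 - 6*159 + 10*159) = 167 - (100 - 60 - 954 + 1590) = 167 - 1*676 = 167 - 676 = -509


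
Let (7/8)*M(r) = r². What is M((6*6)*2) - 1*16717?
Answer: -75547/7 ≈ -10792.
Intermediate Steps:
M(r) = 8*r²/7
M((6*6)*2) - 1*16717 = 8*((6*6)*2)²/7 - 1*16717 = 8*(36*2)²/7 - 16717 = (8/7)*72² - 16717 = (8/7)*5184 - 16717 = 41472/7 - 16717 = -75547/7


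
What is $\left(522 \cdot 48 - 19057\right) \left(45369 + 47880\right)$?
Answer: $559400751$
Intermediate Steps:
$\left(522 \cdot 48 - 19057\right) \left(45369 + 47880\right) = \left(25056 - 19057\right) 93249 = 5999 \cdot 93249 = 559400751$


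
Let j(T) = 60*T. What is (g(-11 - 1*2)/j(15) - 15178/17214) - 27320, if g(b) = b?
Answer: -70545285997/2582100 ≈ -27321.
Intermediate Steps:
(g(-11 - 1*2)/j(15) - 15178/17214) - 27320 = ((-11 - 1*2)/((60*15)) - 15178/17214) - 27320 = ((-11 - 2)/900 - 15178*1/17214) - 27320 = (-13*1/900 - 7589/8607) - 27320 = (-13/900 - 7589/8607) - 27320 = -2313997/2582100 - 27320 = -70545285997/2582100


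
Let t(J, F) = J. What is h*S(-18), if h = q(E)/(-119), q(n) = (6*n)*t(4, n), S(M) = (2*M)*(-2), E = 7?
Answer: -1728/17 ≈ -101.65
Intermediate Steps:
S(M) = -4*M
q(n) = 24*n (q(n) = (6*n)*4 = 24*n)
h = -24/17 (h = (24*7)/(-119) = 168*(-1/119) = -24/17 ≈ -1.4118)
h*S(-18) = -(-96)*(-18)/17 = -24/17*72 = -1728/17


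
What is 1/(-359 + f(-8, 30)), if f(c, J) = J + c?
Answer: -1/337 ≈ -0.0029674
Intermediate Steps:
1/(-359 + f(-8, 30)) = 1/(-359 + (30 - 8)) = 1/(-359 + 22) = 1/(-337) = -1/337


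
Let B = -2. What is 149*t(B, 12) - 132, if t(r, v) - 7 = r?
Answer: 613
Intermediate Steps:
t(r, v) = 7 + r
149*t(B, 12) - 132 = 149*(7 - 2) - 132 = 149*5 - 132 = 745 - 132 = 613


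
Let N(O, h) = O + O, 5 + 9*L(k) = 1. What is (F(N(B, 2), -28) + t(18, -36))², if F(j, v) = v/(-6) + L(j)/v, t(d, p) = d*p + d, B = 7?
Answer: 1551966025/3969 ≈ 3.9102e+5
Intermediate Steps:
L(k) = -4/9 (L(k) = -5/9 + (⅑)*1 = -5/9 + ⅑ = -4/9)
N(O, h) = 2*O
t(d, p) = d + d*p
F(j, v) = -4/(9*v) - v/6 (F(j, v) = v/(-6) - 4/(9*v) = v*(-⅙) - 4/(9*v) = -v/6 - 4/(9*v) = -4/(9*v) - v/6)
(F(N(B, 2), -28) + t(18, -36))² = ((-4/9/(-28) - ⅙*(-28)) + 18*(1 - 36))² = ((-4/9*(-1/28) + 14/3) + 18*(-35))² = ((1/63 + 14/3) - 630)² = (295/63 - 630)² = (-39395/63)² = 1551966025/3969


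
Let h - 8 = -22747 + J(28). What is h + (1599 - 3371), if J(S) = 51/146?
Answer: -3578555/146 ≈ -24511.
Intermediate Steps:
J(S) = 51/146 (J(S) = 51*(1/146) = 51/146)
h = -3319843/146 (h = 8 + (-22747 + 51/146) = 8 - 3321011/146 = -3319843/146 ≈ -22739.)
h + (1599 - 3371) = -3319843/146 + (1599 - 3371) = -3319843/146 - 1772 = -3578555/146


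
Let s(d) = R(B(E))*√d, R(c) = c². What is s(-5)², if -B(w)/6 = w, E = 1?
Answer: -6480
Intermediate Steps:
B(w) = -6*w
s(d) = 36*√d (s(d) = (-6*1)²*√d = (-6)²*√d = 36*√d)
s(-5)² = (36*√(-5))² = (36*(I*√5))² = (36*I*√5)² = -6480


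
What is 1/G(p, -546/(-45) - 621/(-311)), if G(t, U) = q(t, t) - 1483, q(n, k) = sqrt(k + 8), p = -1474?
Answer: -1483/2200755 - I*sqrt(1466)/2200755 ≈ -0.00067386 - 1.7398e-5*I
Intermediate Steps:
q(n, k) = sqrt(8 + k)
G(t, U) = -1483 + sqrt(8 + t) (G(t, U) = sqrt(8 + t) - 1483 = -1483 + sqrt(8 + t))
1/G(p, -546/(-45) - 621/(-311)) = 1/(-1483 + sqrt(8 - 1474)) = 1/(-1483 + sqrt(-1466)) = 1/(-1483 + I*sqrt(1466))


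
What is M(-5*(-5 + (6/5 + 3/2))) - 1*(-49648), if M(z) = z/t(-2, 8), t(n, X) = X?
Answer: 794391/16 ≈ 49649.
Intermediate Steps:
M(z) = z/8
M(-5*(-5 + (6/5 + 3/2))) - 1*(-49648) = (-5*(-5 + (6/5 + 3/2)))/8 - 1*(-49648) = (-5*(-5 + (6*(⅕) + 3*(½))))/8 + 49648 = (-5*(-5 + (6/5 + 3/2)))/8 + 49648 = (-5*(-5 + 27/10))/8 + 49648 = (-5*(-23/10))/8 + 49648 = (⅛)*(23/2) + 49648 = 23/16 + 49648 = 794391/16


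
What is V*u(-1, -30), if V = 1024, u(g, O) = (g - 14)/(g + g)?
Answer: 7680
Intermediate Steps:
u(g, O) = (-14 + g)/(2*g) (u(g, O) = (-14 + g)/((2*g)) = (-14 + g)*(1/(2*g)) = (-14 + g)/(2*g))
V*u(-1, -30) = 1024*((½)*(-14 - 1)/(-1)) = 1024*((½)*(-1)*(-15)) = 1024*(15/2) = 7680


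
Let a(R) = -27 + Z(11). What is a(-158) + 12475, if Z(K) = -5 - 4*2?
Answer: 12435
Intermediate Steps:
Z(K) = -13 (Z(K) = -5 - 8 = -13)
a(R) = -40 (a(R) = -27 - 13 = -40)
a(-158) + 12475 = -40 + 12475 = 12435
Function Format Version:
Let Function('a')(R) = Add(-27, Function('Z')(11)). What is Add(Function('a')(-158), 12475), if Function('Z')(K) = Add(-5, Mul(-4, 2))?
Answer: 12435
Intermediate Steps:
Function('Z')(K) = -13 (Function('Z')(K) = Add(-5, -8) = -13)
Function('a')(R) = -40 (Function('a')(R) = Add(-27, -13) = -40)
Add(Function('a')(-158), 12475) = Add(-40, 12475) = 12435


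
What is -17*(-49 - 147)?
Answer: 3332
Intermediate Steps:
-17*(-49 - 147) = -17*(-196) = 3332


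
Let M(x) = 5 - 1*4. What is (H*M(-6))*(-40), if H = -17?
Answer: 680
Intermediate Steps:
M(x) = 1 (M(x) = 5 - 4 = 1)
(H*M(-6))*(-40) = -17*1*(-40) = -17*(-40) = 680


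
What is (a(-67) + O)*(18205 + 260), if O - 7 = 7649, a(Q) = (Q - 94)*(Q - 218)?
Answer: 988634565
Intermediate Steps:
a(Q) = (-218 + Q)*(-94 + Q) (a(Q) = (-94 + Q)*(-218 + Q) = (-218 + Q)*(-94 + Q))
O = 7656 (O = 7 + 7649 = 7656)
(a(-67) + O)*(18205 + 260) = ((20492 + (-67)**2 - 312*(-67)) + 7656)*(18205 + 260) = ((20492 + 4489 + 20904) + 7656)*18465 = (45885 + 7656)*18465 = 53541*18465 = 988634565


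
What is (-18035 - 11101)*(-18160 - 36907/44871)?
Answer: 7914253121104/14957 ≈ 5.2913e+8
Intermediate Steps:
(-18035 - 11101)*(-18160 - 36907/44871) = -29136*(-18160 - 36907*1/44871) = -29136*(-18160 - 36907/44871) = -29136*(-814894267/44871) = 7914253121104/14957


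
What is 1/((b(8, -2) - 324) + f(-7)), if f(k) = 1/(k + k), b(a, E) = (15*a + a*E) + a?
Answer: -14/2969 ≈ -0.0047154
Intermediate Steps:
b(a, E) = 16*a + E*a (b(a, E) = (15*a + E*a) + a = 16*a + E*a)
f(k) = 1/(2*k)
1/((b(8, -2) - 324) + f(-7)) = 1/((8*(16 - 2) - 324) + (½)/(-7)) = 1/((8*14 - 324) + (½)*(-⅐)) = 1/((112 - 324) - 1/14) = 1/(-212 - 1/14) = 1/(-2969/14) = -14/2969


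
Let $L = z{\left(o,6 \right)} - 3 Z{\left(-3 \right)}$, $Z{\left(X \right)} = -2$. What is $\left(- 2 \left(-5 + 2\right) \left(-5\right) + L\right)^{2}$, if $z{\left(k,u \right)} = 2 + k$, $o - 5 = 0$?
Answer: $289$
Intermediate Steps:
$o = 5$ ($o = 5 + 0 = 5$)
$L = 13$ ($L = \left(2 + 5\right) - -6 = 7 + 6 = 13$)
$\left(- 2 \left(-5 + 2\right) \left(-5\right) + L\right)^{2} = \left(- 2 \left(-5 + 2\right) \left(-5\right) + 13\right)^{2} = \left(- 2 \left(\left(-3\right) \left(-5\right)\right) + 13\right)^{2} = \left(\left(-2\right) 15 + 13\right)^{2} = \left(-30 + 13\right)^{2} = \left(-17\right)^{2} = 289$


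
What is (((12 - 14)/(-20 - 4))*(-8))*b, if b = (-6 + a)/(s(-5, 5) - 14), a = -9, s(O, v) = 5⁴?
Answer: 10/611 ≈ 0.016367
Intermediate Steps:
s(O, v) = 625
b = -15/611 (b = (-6 - 9)/(625 - 14) = -15/611 ≈ -0.024550)
(((12 - 14)/(-20 - 4))*(-8))*b = (((12 - 14)/(-20 - 4))*(-8))*(-15/611) = (-2/(-24)*(-8))*(-15/611) = (-2*(-1/24)*(-8))*(-15/611) = ((1/12)*(-8))*(-15/611) = -⅔*(-15/611) = 10/611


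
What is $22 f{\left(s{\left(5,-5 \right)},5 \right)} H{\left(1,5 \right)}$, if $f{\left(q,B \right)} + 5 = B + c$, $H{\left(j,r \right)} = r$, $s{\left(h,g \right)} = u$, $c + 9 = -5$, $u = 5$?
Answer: $-1540$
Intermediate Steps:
$c = -14$ ($c = -9 - 5 = -14$)
$s{\left(h,g \right)} = 5$
$f{\left(q,B \right)} = -19 + B$ ($f{\left(q,B \right)} = -5 + \left(B - 14\right) = -5 + \left(-14 + B\right) = -19 + B$)
$22 f{\left(s{\left(5,-5 \right)},5 \right)} H{\left(1,5 \right)} = 22 \left(-19 + 5\right) 5 = 22 \left(-14\right) 5 = \left(-308\right) 5 = -1540$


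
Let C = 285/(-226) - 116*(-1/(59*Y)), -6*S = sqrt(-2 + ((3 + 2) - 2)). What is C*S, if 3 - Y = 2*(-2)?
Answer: 91489/560028 ≈ 0.16337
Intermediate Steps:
Y = 7 (Y = 3 - 2*(-2) = 3 - 1*(-4) = 3 + 4 = 7)
S = -1/6 (S = -sqrt(-2 + ((3 + 2) - 2))/6 = -sqrt(-2 + (5 - 2))/6 = -sqrt(-2 + 3)/6 = -sqrt(1)/6 = -1/6*1 = -1/6 ≈ -0.16667)
C = -91489/93338 (C = 285/(-226) - 116/((-59*7)) = 285*(-1/226) - 116/(-413) = -285/226 - 116*(-1/413) = -285/226 + 116/413 = -91489/93338 ≈ -0.98019)
C*S = -91489/93338*(-1/6) = 91489/560028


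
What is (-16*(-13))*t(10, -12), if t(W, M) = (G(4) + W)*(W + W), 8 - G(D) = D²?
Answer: 8320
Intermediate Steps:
G(D) = 8 - D²
t(W, M) = 2*W*(-8 + W) (t(W, M) = ((8 - 1*4²) + W)*(W + W) = ((8 - 1*16) + W)*(2*W) = ((8 - 16) + W)*(2*W) = (-8 + W)*(2*W) = 2*W*(-8 + W))
(-16*(-13))*t(10, -12) = (-16*(-13))*(2*10*(-8 + 10)) = 208*(2*10*2) = 208*40 = 8320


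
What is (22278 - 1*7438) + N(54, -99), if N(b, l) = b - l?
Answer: 14993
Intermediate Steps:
(22278 - 1*7438) + N(54, -99) = (22278 - 1*7438) + (54 - 1*(-99)) = (22278 - 7438) + (54 + 99) = 14840 + 153 = 14993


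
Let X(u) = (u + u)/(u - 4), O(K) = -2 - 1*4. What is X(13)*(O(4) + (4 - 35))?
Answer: -962/9 ≈ -106.89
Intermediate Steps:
O(K) = -6 (O(K) = -2 - 4 = -6)
X(u) = 2*u/(-4 + u) (X(u) = (2*u)/(-4 + u) = 2*u/(-4 + u))
X(13)*(O(4) + (4 - 35)) = (2*13/(-4 + 13))*(-6 + (4 - 35)) = (2*13/9)*(-6 - 31) = (2*13*(1/9))*(-37) = (26/9)*(-37) = -962/9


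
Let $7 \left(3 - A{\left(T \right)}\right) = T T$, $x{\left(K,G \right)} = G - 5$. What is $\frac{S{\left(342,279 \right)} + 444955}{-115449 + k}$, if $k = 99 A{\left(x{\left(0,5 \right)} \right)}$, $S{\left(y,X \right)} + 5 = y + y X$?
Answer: $- \frac{270355}{57576} \approx -4.6956$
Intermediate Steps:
$x{\left(K,G \right)} = -5 + G$
$A{\left(T \right)} = 3 - \frac{T^{2}}{7}$ ($A{\left(T \right)} = 3 - \frac{T T}{7} = 3 - \frac{T^{2}}{7}$)
$S{\left(y,X \right)} = -5 + y + X y$ ($S{\left(y,X \right)} = -5 + \left(y + y X\right) = -5 + \left(y + X y\right) = -5 + y + X y$)
$k = 297$ ($k = 99 \left(3 - \frac{\left(-5 + 5\right)^{2}}{7}\right) = 99 \left(3 - \frac{0^{2}}{7}\right) = 99 \left(3 - 0\right) = 99 \left(3 + 0\right) = 99 \cdot 3 = 297$)
$\frac{S{\left(342,279 \right)} + 444955}{-115449 + k} = \frac{\left(-5 + 342 + 279 \cdot 342\right) + 444955}{-115449 + 297} = \frac{\left(-5 + 342 + 95418\right) + 444955}{-115152} = \left(95755 + 444955\right) \left(- \frac{1}{115152}\right) = 540710 \left(- \frac{1}{115152}\right) = - \frac{270355}{57576}$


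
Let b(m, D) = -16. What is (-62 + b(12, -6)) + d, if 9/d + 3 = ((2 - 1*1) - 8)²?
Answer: -3579/46 ≈ -77.804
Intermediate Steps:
d = 9/46 (d = 9/(-3 + ((2 - 1*1) - 8)²) = 9/(-3 + ((2 - 1) - 8)²) = 9/(-3 + (1 - 8)²) = 9/(-3 + (-7)²) = 9/(-3 + 49) = 9/46 ≈ 0.19565)
(-62 + b(12, -6)) + d = (-62 - 16) + 9/46 = -78 + 9/46 = -3579/46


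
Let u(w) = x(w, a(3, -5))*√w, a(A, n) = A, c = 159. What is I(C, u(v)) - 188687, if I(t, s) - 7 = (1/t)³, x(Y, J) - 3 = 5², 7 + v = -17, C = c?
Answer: -758433033719/4019679 ≈ -1.8868e+5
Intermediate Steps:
C = 159
v = -24 (v = -7 - 17 = -24)
x(Y, J) = 28 (x(Y, J) = 3 + 5² = 3 + 25 = 28)
u(w) = 28*√w
I(t, s) = 7 + t⁻³ (I(t, s) = 7 + (1/t)³ = 7 + t⁻³)
I(C, u(v)) - 188687 = (7 + 159⁻³) - 188687 = (7 + 1/4019679) - 188687 = 28137754/4019679 - 188687 = -758433033719/4019679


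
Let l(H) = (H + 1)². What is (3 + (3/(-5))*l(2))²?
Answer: 144/25 ≈ 5.7600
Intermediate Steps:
l(H) = (1 + H)²
(3 + (3/(-5))*l(2))² = (3 + (3/(-5))*(1 + 2)²)² = (3 + (3*(-⅕))*3²)² = (3 - ⅗*9)² = (3 - 27/5)² = (-12/5)² = 144/25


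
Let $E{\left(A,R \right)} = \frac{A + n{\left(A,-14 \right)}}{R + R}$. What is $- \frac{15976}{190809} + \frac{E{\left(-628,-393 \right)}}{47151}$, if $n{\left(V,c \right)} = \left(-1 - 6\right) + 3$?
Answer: $- \frac{3654079804}{43651311327} \approx -0.083711$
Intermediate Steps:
$n{\left(V,c \right)} = -4$ ($n{\left(V,c \right)} = -7 + 3 = -4$)
$E{\left(A,R \right)} = \frac{-4 + A}{2 R}$ ($E{\left(A,R \right)} = \frac{A - 4}{R + R} = \frac{-4 + A}{2 R}$)
$- \frac{15976}{190809} + \frac{E{\left(-628,-393 \right)}}{47151} = - \frac{15976}{190809} + \frac{\frac{1}{2} \frac{1}{-393} \left(-4 - 628\right)}{47151} = \left(-15976\right) \frac{1}{190809} + \frac{1}{2} \left(- \frac{1}{393}\right) \left(-632\right) \frac{1}{47151} = - \frac{15976}{190809} + \frac{316}{393} \cdot \frac{1}{47151} = - \frac{15976}{190809} + \frac{316}{18530343} = - \frac{3654079804}{43651311327}$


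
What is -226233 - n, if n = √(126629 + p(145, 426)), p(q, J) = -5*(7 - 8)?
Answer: -226233 - √126634 ≈ -2.2659e+5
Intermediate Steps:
p(q, J) = 5 (p(q, J) = -5*(-1) = 5)
n = √126634 (n = √(126629 + 5) = √126634 ≈ 355.86)
-226233 - n = -226233 - √126634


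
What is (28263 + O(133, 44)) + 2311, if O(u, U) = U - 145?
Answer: 30473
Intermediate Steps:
O(u, U) = -145 + U
(28263 + O(133, 44)) + 2311 = (28263 + (-145 + 44)) + 2311 = (28263 - 101) + 2311 = 28162 + 2311 = 30473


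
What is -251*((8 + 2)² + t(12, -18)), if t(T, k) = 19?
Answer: -29869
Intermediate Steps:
-251*((8 + 2)² + t(12, -18)) = -251*((8 + 2)² + 19) = -251*(10² + 19) = -251*(100 + 19) = -251*119 = -29869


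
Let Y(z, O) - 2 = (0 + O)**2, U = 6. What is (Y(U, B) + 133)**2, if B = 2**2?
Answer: 22801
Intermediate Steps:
B = 4
Y(z, O) = 2 + O**2 (Y(z, O) = 2 + (0 + O)**2 = 2 + O**2)
(Y(U, B) + 133)**2 = ((2 + 4**2) + 133)**2 = ((2 + 16) + 133)**2 = (18 + 133)**2 = 151**2 = 22801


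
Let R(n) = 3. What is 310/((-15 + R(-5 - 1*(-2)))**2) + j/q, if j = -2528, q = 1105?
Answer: -10741/79560 ≈ -0.13500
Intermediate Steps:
310/((-15 + R(-5 - 1*(-2)))**2) + j/q = 310/((-15 + 3)**2) - 2528/1105 = 310/((-12)**2) - 2528*1/1105 = 310/144 - 2528/1105 = 310*(1/144) - 2528/1105 = 155/72 - 2528/1105 = -10741/79560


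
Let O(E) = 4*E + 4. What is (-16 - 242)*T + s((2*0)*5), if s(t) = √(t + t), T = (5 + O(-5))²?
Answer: -31218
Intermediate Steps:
O(E) = 4 + 4*E
T = 121 (T = (5 + (4 + 4*(-5)))² = (5 + (4 - 20))² = (5 - 16)² = (-11)² = 121)
s(t) = √2*√t (s(t) = √(2*t) = √2*√t)
(-16 - 242)*T + s((2*0)*5) = (-16 - 242)*121 + √2*√((2*0)*5) = -258*121 + √2*√(0*5) = -31218 + √2*√0 = -31218 + √2*0 = -31218 + 0 = -31218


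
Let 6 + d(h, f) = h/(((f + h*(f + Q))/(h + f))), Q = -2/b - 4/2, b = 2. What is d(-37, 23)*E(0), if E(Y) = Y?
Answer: 0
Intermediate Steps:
Q = -3 (Q = -2/2 - 4/2 = -2*½ - 4*½ = -1 - 2 = -3)
d(h, f) = -6 + h*(f + h)/(f + h*(-3 + f)) (d(h, f) = -6 + h/(((f + h*(f - 3))/(h + f))) = -6 + h/(((f + h*(-3 + f))/(f + h))) = -6 + h*((f + h)/(f + h*(-3 + f))) = -6 + h*(f + h)/(f + h*(-3 + f)))
d(-37, 23)*E(0) = (((-37)² - 6*23 + 18*(-37) - 5*23*(-37))/(23 - 3*(-37) + 23*(-37)))*0 = ((1369 - 138 - 666 + 4255)/(23 + 111 - 851))*0 = (4820/(-717))*0 = -1/717*4820*0 = -4820/717*0 = 0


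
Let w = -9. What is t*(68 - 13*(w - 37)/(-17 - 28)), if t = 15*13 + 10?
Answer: 100942/9 ≈ 11216.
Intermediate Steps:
t = 205 (t = 195 + 10 = 205)
t*(68 - 13*(w - 37)/(-17 - 28)) = 205*(68 - 13*(-9 - 37)/(-17 - 28)) = 205*(68 - (-598)/(-45)) = 205*(68 - (-598)*(-1)/45) = 205*(68 - 13*46/45) = 205*(68 - 598/45) = 205*(2462/45) = 100942/9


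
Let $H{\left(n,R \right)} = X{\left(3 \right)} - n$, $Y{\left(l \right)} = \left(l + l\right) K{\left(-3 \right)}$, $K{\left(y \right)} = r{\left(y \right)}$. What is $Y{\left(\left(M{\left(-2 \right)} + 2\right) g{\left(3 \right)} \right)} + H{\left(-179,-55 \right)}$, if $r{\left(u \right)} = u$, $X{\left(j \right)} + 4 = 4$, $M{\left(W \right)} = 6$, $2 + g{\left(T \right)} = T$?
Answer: $131$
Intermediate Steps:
$g{\left(T \right)} = -2 + T$
$X{\left(j \right)} = 0$ ($X{\left(j \right)} = -4 + 4 = 0$)
$K{\left(y \right)} = y$
$Y{\left(l \right)} = - 6 l$ ($Y{\left(l \right)} = \left(l + l\right) \left(-3\right) = 2 l \left(-3\right) = - 6 l$)
$H{\left(n,R \right)} = - n$ ($H{\left(n,R \right)} = 0 - n = - n$)
$Y{\left(\left(M{\left(-2 \right)} + 2\right) g{\left(3 \right)} \right)} + H{\left(-179,-55 \right)} = - 6 \left(6 + 2\right) \left(-2 + 3\right) - -179 = - 6 \cdot 8 \cdot 1 + 179 = \left(-6\right) 8 + 179 = -48 + 179 = 131$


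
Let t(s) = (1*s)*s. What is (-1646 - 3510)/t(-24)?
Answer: -1289/144 ≈ -8.9514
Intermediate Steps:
t(s) = s² (t(s) = s*s = s²)
(-1646 - 3510)/t(-24) = (-1646 - 3510)/((-24)²) = -5156/576 = -5156*1/576 = -1289/144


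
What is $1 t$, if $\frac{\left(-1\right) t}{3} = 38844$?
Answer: $-116532$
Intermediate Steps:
$t = -116532$ ($t = \left(-3\right) 38844 = -116532$)
$1 t = 1 \left(-116532\right) = -116532$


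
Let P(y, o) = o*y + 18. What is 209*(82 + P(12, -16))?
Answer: -19228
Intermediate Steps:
P(y, o) = 18 + o*y
209*(82 + P(12, -16)) = 209*(82 + (18 - 16*12)) = 209*(82 + (18 - 192)) = 209*(82 - 174) = 209*(-92) = -19228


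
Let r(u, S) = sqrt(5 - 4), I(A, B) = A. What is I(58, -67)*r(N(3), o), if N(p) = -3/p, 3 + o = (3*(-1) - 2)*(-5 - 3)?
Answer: 58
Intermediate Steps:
o = 37 (o = -3 + (3*(-1) - 2)*(-5 - 3) = -3 + (-3 - 2)*(-8) = -3 - 5*(-8) = -3 + 40 = 37)
r(u, S) = 1 (r(u, S) = sqrt(1) = 1)
I(58, -67)*r(N(3), o) = 58*1 = 58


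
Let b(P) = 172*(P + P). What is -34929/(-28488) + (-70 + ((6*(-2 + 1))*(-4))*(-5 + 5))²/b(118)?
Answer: 32446441/24091352 ≈ 1.3468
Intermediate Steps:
b(P) = 344*P (b(P) = 172*(2*P) = 344*P)
-34929/(-28488) + (-70 + ((6*(-2 + 1))*(-4))*(-5 + 5))²/b(118) = -34929/(-28488) + (-70 + ((6*(-2 + 1))*(-4))*(-5 + 5))²/((344*118)) = -34929*(-1/28488) + (-70 + ((6*(-1))*(-4))*0)²/40592 = 11643/9496 + (-70 - 6*(-4)*0)²*(1/40592) = 11643/9496 + (-70 + 24*0)²*(1/40592) = 11643/9496 + (-70 + 0)²*(1/40592) = 11643/9496 + (-70)²*(1/40592) = 11643/9496 + 4900*(1/40592) = 11643/9496 + 1225/10148 = 32446441/24091352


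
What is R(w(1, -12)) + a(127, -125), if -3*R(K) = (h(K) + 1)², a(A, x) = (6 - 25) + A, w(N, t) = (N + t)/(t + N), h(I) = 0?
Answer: 323/3 ≈ 107.67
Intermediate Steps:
w(N, t) = 1 (w(N, t) = (N + t)/(N + t) = 1)
a(A, x) = -19 + A
R(K) = -⅓ (R(K) = -(0 + 1)²/3 = -⅓*1² = -⅓*1 = -⅓)
R(w(1, -12)) + a(127, -125) = -⅓ + (-19 + 127) = -⅓ + 108 = 323/3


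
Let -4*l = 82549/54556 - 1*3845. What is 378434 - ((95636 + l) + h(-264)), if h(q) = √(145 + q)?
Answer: 61503625481/218224 - I*√119 ≈ 2.8184e+5 - 10.909*I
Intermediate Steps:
l = 209685271/218224 (l = -(82549/54556 - 1*3845)/4 = -(82549*(1/54556) - 3845)/4 = -(82549/54556 - 3845)/4 = -¼*(-209685271/54556) = 209685271/218224 ≈ 960.87)
378434 - ((95636 + l) + h(-264)) = 378434 - ((95636 + 209685271/218224) + √(145 - 264)) = 378434 - (21079755735/218224 + √(-119)) = 378434 - (21079755735/218224 + I*√119) = 378434 + (-21079755735/218224 - I*√119) = 61503625481/218224 - I*√119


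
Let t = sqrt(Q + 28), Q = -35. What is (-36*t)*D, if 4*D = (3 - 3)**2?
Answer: 0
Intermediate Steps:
t = I*sqrt(7) (t = sqrt(-35 + 28) = sqrt(-7) = I*sqrt(7) ≈ 2.6458*I)
D = 0 (D = (3 - 3)**2/4 = (1/4)*0**2 = (1/4)*0 = 0)
(-36*t)*D = -36*I*sqrt(7)*0 = 0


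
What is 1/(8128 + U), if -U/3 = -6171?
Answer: 1/26641 ≈ 3.7536e-5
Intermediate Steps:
U = 18513 (U = -3*(-6171) = 18513)
1/(8128 + U) = 1/(8128 + 18513) = 1/26641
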